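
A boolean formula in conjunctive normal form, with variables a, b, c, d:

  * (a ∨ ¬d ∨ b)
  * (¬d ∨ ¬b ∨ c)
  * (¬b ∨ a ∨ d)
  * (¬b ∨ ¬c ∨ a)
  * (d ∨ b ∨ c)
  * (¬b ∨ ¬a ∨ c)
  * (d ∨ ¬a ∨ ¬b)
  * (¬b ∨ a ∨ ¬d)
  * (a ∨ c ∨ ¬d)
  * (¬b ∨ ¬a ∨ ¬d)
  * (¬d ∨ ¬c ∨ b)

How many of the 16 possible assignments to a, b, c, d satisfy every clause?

3

The models are:
  a=F b=F c=T d=F
  a=T b=F c=F d=T
  a=T b=F c=T d=F
Count: 3.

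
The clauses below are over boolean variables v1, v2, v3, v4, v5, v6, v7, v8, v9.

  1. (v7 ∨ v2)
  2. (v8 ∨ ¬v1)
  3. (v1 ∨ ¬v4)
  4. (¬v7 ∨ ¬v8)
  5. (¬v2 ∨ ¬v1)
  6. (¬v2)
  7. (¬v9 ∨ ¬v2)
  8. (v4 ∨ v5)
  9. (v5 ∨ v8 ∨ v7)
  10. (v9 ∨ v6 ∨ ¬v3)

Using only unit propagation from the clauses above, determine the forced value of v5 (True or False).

(¬v2) stands alone — v2 = False.
(v2 ∨ v7) with v2 = False leaves only v7, so v7 = True.
From (¬v8 ∨ ¬v7) and v7 = True: v8 = False.
From (v8 ∨ ¬v1) and v8 = False: v1 = False.
In (¬v4 ∨ v1), v1 is now false; ¬v4 must hold, so v4 = False.
From (v5 ∨ v4) and v4 = False: v5 = True.

True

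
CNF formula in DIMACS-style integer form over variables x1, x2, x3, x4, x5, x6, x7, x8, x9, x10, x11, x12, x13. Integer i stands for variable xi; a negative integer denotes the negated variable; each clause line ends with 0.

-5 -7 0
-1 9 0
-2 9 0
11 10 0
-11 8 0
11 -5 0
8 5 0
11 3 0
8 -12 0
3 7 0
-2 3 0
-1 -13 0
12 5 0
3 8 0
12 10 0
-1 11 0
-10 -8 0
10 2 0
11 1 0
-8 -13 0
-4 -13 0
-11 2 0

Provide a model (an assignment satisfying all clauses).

x1 = True, x2 = True, x3 = True, x4 = True, x5 = True, x6 = True, x7 = False, x8 = True, x9 = True, x10 = False, x11 = True, x12 = True, x13 = False

Pure literal: x3 appears only positively; assign x3 = True.
Pure literal: x9 appears only positively; assign x9 = True.
Try x1 = True.
  then x13 is forced to False.
  then x11 is forced to True.
  then x8 is forced to True.
  then x10 is forced to False.
  then x12 is forced to True.
  then x2 is forced to True.
Branch on x5: take x5 = True.
  then x7 is forced to False.
x4, x6 are now unconstrained; take x4 = True, x6 = True.
Check each clause:
  1. (!x7 || !x5) — !x7 is true.
  2. (x9 || !x1) — x9 is true.
  3. (x9 || !x2) — x9 is true.
  4. (x10 || x11) — x11 is true.
  5. (x8 || !x11) — x8 is true.
  6. (x11 || !x5) — x11 is true.
  7. (x8 || x5) — x8 is true.
  8. (x3 || x11) — x3 is true.
  9. (!x12 || x8) — x8 is true.
  10. (x7 || x3) — x3 is true.
  11. (!x2 || x3) — x3 is true.
  12. (!x1 || !x13) — !x13 is true.
  13. (x5 || x12) — x12 is true.
  14. (x8 || x3) — x8 is true.
  15. (x10 || x12) — x12 is true.
  16. (!x1 || x11) — x11 is true.
  17. (!x10 || !x8) — !x10 is true.
  18. (x10 || x2) — x2 is true.
  19. (x11 || x1) — x1 is true.
  20. (!x8 || !x13) — !x13 is true.
  21. (!x4 || !x13) — !x13 is true.
  22. (x2 || !x11) — x2 is true.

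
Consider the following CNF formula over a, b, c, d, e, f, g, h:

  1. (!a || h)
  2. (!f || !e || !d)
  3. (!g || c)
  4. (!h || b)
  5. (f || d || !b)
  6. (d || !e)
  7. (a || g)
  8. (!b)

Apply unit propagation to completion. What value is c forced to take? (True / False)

Unit clause (!b) sets b = False.
From (b || !h) and b = False: h = False.
From (h || !a) and h = False: a = False.
From (g || a) and a = False: g = True.
From (!g || c) and g = True: c = True.

True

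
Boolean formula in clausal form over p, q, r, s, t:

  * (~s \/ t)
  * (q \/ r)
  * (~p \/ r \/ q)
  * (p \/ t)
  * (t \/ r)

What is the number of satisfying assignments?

Case analysis on r and t:
  r=T, t=T: p, q, s free → 2^3 = 8.
  r=T, t=F: remaining (p,q,s) ∈ {(T,F,F); (T,T,F)} — 2.
  r=F, t=T: remaining (p,q,s) ∈ {(F,T,F); (F,T,T); (T,T,F); (T,T,T)} — 4.
  r=F, t=F: a clause becomes empty — 0.
Total: 8 + 2 + 4 + 0 = 14.

14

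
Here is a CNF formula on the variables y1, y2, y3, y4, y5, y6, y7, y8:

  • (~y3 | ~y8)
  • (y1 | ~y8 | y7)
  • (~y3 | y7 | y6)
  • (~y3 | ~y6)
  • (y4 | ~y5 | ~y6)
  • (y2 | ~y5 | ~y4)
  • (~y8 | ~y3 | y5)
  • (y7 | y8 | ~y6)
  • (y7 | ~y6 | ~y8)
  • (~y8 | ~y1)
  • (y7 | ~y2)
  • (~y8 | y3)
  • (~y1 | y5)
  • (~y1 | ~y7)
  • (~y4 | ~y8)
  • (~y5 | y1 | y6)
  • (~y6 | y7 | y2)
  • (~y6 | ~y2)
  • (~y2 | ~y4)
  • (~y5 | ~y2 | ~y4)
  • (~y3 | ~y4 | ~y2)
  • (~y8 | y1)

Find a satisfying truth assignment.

y1=F, y2=F, y3=T, y4=T, y5=F, y6=F, y7=T, y8=F

Check each clause:
  1. (~y8 | ~y3) — ~y8 is true.
  2. (y7 | y1 | ~y8) — ~y8 is true.
  3. (~y3 | y7 | y6) — y7 is true.
  4. (~y6 | ~y3) — ~y6 is true.
  5. (~y6 | ~y5 | y4) — ~y6 is true.
  6. (y2 | ~y5 | ~y4) — ~y5 is true.
  7. (~y3 | ~y8 | y5) — ~y8 is true.
  8. (y7 | y8 | ~y6) — ~y6 is true.
  9. (y7 | ~y8 | ~y6) — ~y8 is true.
  10. (~y1 | ~y8) — ~y8 is true.
  11. (~y2 | y7) — ~y2 is true.
  12. (y3 | ~y8) — ~y8 is true.
  13. (y5 | ~y1) — ~y1 is true.
  14. (~y1 | ~y7) — ~y1 is true.
  15. (~y8 | ~y4) — ~y8 is true.
  16. (~y5 | y1 | y6) — ~y5 is true.
  17. (~y6 | y2 | y7) — ~y6 is true.
  18. (~y6 | ~y2) — ~y6 is true.
  19. (~y2 | ~y4) — ~y2 is true.
  20. (~y2 | ~y4 | ~y5) — ~y5 is true.
  21. (~y4 | ~y3 | ~y2) — ~y2 is true.
  22. (y1 | ~y8) — ~y8 is true.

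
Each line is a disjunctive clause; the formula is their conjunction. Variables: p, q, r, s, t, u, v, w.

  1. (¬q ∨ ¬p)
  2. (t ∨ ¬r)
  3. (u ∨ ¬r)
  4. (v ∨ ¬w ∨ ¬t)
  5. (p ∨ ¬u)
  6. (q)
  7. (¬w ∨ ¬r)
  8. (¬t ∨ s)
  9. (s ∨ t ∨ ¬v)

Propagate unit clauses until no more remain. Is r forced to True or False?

False

Unit clause (q) sets q = True.
From (¬p ∨ ¬q) and q = True: p = False.
(¬u ∨ p) with p = False leaves only ¬u, so u = False.
(u ∨ ¬r): since u = False, the clause reduces to (¬r). r = False.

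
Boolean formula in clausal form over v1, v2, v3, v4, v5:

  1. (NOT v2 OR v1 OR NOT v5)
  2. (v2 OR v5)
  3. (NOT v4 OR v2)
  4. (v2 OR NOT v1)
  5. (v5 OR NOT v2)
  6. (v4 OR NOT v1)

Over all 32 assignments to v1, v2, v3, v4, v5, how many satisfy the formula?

4

The models are:
  v1=0 v2=0 v3=0 v4=0 v5=1
  v1=0 v2=0 v3=1 v4=0 v5=1
  v1=1 v2=1 v3=0 v4=1 v5=1
  v1=1 v2=1 v3=1 v4=1 v5=1
Count: 4.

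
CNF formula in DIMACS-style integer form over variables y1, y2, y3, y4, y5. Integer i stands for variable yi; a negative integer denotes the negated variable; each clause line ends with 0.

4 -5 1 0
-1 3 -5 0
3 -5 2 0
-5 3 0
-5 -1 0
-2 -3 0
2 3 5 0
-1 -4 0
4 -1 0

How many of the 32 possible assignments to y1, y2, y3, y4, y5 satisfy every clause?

5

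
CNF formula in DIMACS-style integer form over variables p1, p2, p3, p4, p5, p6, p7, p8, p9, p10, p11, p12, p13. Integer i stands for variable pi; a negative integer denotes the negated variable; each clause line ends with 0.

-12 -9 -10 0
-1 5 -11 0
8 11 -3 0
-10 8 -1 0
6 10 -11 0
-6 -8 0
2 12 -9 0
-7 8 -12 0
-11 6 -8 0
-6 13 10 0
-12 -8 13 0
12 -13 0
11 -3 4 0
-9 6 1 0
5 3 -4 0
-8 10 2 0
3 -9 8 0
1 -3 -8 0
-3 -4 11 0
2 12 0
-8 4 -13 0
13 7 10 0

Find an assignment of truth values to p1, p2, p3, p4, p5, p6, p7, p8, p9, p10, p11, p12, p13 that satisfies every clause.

p1 = T, p2 = F, p3 = T, p4 = T, p5 = T, p6 = T, p7 = F, p8 = F, p9 = F, p10 = F, p11 = T, p12 = T, p13 = T

p5 occurs only positively in the remaining clauses — set p5 = True.
Pure literal: p9 appears only negated; assign p9 = False.
Branch on p1: take p1 = True.
Try p2 = False.
  then p12 is forced to True.
Branch on p3: take p3 = True.
The remaining clauses are satisfied by p4 = True, p6 = True, p7 = False, p8 = False, p10 = False, p11 = True, p13 = True.
Every clause has at least one true literal under this assignment.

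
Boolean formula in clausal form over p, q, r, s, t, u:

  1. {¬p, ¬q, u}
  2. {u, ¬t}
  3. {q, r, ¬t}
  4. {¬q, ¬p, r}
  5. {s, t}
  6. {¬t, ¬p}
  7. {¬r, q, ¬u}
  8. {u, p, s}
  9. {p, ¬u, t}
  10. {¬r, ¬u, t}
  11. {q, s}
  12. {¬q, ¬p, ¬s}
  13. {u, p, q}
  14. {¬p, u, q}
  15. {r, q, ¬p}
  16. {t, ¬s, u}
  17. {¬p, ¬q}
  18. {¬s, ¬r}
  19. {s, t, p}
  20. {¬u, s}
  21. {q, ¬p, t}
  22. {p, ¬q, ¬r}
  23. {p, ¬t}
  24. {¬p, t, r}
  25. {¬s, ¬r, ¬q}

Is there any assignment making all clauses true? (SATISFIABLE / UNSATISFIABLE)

UNSATISFIABLE

p = True:
  propagation gives t=False, s=True, q=False; an empty clause results — contradiction.
p = False:
  propagation gives t=False, s=True, u=False; an empty clause results — contradiction.
Every branch closes, so no satisfying assignment exists.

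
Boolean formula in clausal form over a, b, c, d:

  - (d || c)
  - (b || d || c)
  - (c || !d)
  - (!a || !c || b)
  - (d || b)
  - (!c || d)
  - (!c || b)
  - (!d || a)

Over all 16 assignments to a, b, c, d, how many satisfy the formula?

Satisfying assignments:
  a=1 b=1 c=1 d=1
Count: 1.

1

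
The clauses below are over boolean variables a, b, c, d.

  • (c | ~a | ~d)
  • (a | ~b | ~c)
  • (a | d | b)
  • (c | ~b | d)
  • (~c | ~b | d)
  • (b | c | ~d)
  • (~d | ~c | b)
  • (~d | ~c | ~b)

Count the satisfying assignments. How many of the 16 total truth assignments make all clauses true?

3

Satisfying assignments:
  a=0 b=1 c=0 d=1
  a=1 b=0 c=0 d=0
  a=1 b=0 c=1 d=0
That's 3 in total.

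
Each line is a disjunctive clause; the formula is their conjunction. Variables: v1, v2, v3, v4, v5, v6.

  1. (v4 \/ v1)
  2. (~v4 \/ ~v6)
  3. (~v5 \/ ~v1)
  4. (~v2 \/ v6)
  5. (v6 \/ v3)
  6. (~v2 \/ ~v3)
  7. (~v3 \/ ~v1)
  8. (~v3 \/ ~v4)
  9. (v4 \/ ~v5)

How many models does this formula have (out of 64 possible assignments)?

Satisfying assignments:
  v1=T v2=F v3=F v4=F v5=F v6=T
  v1=T v2=T v3=F v4=F v5=F v6=T
Count: 2.

2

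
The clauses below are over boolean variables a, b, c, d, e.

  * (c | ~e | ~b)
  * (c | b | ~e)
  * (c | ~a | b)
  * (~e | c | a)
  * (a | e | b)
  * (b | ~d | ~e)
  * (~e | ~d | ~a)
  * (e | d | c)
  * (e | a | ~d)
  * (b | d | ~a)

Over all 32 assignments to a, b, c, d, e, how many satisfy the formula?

9

Case analysis on e and a:
  e=1, a=1: remaining (b,c,d) ∈ {(1,1,0)} — 1.
  e=1, a=0: remaining (b,c,d) ∈ {(0,1,0); (1,1,0); (1,1,1)} — 3.
  e=0, a=1: remaining (b,c,d) ∈ {(0,1,1); (1,0,1); (1,1,0); (1,1,1)} — 4.
  e=0, a=0: remaining (b,c,d) ∈ {(1,1,0)} — 1.
Total: 1 + 3 + 4 + 1 = 9.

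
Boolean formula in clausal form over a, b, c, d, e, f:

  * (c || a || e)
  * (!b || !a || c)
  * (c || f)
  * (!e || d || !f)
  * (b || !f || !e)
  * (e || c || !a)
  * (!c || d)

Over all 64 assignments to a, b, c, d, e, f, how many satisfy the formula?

Split on c, then e.
  c=T, e=T: a free; 3 ways for (b,d,f) × 2^1 = 6.
  c=T, e=F: forces d=T; a, b, f free → 2^3 = 8.
  c=F, e=T: remaining (a,b,d,f) ∈ {(F,T,T,T)} — 1.
  c=F, e=F: a clause becomes empty — 0.
Total: 6 + 8 + 1 + 0 = 15.

15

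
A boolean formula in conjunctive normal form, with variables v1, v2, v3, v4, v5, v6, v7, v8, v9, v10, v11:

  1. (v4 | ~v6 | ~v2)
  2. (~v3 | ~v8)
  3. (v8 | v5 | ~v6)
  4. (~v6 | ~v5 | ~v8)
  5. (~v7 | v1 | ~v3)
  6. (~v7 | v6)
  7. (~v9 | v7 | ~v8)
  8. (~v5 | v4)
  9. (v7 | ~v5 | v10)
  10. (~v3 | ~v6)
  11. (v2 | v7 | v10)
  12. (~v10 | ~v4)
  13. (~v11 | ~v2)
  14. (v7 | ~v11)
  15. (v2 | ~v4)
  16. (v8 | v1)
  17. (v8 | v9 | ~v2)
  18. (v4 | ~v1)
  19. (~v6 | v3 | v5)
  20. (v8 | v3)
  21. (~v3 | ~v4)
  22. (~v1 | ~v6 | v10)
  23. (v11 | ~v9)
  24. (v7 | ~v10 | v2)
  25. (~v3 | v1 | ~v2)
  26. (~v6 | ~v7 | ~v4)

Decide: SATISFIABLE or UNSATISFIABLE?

Set v1 = False and propagate.
  then v8 is forced to True.
  then v3 is forced to False.
Try v2 = True.
  then v11 is forced to False.
  then v9 is forced to False.
For the remaining variables, v4 = True, v5 = False, v6 = False, v7 = False, v10 = False works.
So v1=0, v2=1, v3=0, v4=1, v5=0, v6=0, v7=0, v8=1, v9=0, v10=0, v11=0 is a satisfying assignment.

SATISFIABLE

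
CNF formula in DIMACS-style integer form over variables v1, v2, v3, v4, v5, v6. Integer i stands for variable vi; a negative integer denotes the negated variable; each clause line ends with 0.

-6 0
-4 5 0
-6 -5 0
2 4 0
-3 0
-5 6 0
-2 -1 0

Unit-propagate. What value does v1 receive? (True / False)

Unit clause (~v6) sets v6 = False.
(~v3) stands alone — v3 = False.
In (~v5 | v6), v6 is now false; ~v5 must hold, so v5 = False.
In (~v4 | v5), v5 is now false; ~v4 must hold, so v4 = False.
From (v4 | v2) and v4 = False: v2 = True.
In (~v2 | ~v1), ~v2 is now false; ~v1 must hold, so v1 = False.

False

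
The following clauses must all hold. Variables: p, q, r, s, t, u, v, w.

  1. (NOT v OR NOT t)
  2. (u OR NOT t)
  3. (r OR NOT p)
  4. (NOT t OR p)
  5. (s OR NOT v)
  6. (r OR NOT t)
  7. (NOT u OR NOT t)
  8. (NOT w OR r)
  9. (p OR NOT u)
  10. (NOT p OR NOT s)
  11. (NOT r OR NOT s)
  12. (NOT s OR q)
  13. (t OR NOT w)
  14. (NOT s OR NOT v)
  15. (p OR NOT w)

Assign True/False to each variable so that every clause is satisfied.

p=False, q=True, r=False, s=True, t=False, u=False, v=False, w=False

Pure literal: q appears only positively; assign q = True.
v occurs only negated in the remaining clauses — set v = False.
Try p = False.
  then t is forced to False.
  then u is forced to False.
  then w is forced to False.
The remaining clauses are satisfied by r = False, s = True.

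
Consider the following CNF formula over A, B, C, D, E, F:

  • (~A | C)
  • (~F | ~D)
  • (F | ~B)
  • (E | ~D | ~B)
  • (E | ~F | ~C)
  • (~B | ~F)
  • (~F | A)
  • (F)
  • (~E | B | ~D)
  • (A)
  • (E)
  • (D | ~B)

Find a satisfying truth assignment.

(F) is a unit clause, so F = True.
The clause (~D) is unit: D must be False.
The clause (~B) is unit: B must be False.
Unit propagation: (A) forces A = True.
The clause (C) is unit: C must be True.
(E) is a unit clause, so E = True.
Every clause has at least one true literal under this assignment.

A=True  B=False  C=True  D=False  E=True  F=True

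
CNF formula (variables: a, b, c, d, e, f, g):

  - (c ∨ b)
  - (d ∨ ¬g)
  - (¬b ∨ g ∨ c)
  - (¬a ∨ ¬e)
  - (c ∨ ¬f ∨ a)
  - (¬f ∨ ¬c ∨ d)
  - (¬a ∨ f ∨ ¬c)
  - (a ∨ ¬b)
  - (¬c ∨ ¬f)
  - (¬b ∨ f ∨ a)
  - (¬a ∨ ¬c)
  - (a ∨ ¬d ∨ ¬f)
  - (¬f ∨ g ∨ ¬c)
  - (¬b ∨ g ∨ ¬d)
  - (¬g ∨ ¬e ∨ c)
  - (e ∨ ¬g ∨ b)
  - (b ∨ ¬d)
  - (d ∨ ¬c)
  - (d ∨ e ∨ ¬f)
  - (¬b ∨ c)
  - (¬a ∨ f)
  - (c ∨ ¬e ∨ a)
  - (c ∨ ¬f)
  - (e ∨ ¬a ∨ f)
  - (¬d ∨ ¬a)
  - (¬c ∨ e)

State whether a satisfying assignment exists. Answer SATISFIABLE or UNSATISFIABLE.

c = True:
  propagation gives f=False, a=False, b=False, d=False; an empty clause results — contradiction.
c = False:
  propagation gives b=True; an empty clause results — contradiction.
Every branch closes, so no satisfying assignment exists.

UNSATISFIABLE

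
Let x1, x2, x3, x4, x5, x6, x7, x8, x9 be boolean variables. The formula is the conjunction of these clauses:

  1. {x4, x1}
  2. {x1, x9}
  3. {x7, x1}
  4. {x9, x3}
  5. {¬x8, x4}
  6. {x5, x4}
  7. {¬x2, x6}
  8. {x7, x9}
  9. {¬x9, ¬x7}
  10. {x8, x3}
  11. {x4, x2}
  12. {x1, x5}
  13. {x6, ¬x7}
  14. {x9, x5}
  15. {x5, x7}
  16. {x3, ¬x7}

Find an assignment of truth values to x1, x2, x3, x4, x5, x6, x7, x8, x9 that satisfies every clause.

x1=1, x2=0, x3=1, x4=1, x5=1, x6=0, x7=0, x8=0, x9=1

Pure literal: x1 appears only positively; assign x1 = True.
x3 occurs only positively in the remaining clauses — set x3 = True.
Try x2 = False.
  then x4 is forced to True.
The remaining clauses are satisfied by x5 = True, x6 = False, x7 = False, x8 = False, x9 = True.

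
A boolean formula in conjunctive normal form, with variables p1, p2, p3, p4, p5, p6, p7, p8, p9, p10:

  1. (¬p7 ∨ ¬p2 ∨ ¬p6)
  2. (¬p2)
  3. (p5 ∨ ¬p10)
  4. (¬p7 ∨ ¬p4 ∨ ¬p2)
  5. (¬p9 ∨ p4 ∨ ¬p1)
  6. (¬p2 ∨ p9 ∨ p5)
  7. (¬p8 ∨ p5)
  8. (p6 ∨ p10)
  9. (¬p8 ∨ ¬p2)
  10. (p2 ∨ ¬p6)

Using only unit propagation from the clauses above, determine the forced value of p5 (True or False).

(¬p2) stands alone — p2 = False.
(p2 ∨ ¬p6) with p2 = False leaves only ¬p6, so p6 = False.
(p10 ∨ p6) with p6 = False leaves only p10, so p10 = True.
In (p5 ∨ ¬p10), ¬p10 is now false; p5 must hold, so p5 = True.

True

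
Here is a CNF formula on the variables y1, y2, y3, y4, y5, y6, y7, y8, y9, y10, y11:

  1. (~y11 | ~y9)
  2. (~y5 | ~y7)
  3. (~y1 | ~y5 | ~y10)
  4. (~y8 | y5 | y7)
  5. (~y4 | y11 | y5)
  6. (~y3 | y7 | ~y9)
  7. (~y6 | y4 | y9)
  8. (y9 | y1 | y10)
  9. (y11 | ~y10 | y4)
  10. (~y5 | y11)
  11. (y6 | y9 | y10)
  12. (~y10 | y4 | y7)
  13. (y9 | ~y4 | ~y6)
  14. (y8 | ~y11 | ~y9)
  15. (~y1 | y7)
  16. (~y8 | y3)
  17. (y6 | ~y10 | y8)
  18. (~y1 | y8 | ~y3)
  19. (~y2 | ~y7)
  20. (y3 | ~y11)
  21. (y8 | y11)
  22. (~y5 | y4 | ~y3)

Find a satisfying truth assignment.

y1 = F  y2 = F  y3 = T  y4 = F  y5 = F  y6 = F  y7 = T  y8 = T  y9 = T  y10 = F  y11 = F

Check each clause:
  1. (~y11 | ~y9) — ~y11 is true.
  2. (~y7 | ~y5) — ~y5 is true.
  3. (~y10 | ~y5 | ~y1) — ~y5 is true.
  4. (y7 | ~y8 | y5) — y7 is true.
  5. (~y4 | y5 | y11) — ~y4 is true.
  6. (y7 | ~y3 | ~y9) — y7 is true.
  7. (y9 | y4 | ~y6) — y9 is true.
  8. (y9 | y10 | y1) — y9 is true.
  9. (~y10 | y11 | y4) — ~y10 is true.
  10. (y11 | ~y5) — ~y5 is true.
  11. (y6 | y9 | y10) — y9 is true.
  12. (y4 | y7 | ~y10) — ~y10 is true.
  13. (~y4 | ~y6 | y9) — y9 is true.
  14. (~y9 | ~y11 | y8) — y8 is true.
  15. (~y1 | y7) — ~y1 is true.
  16. (y3 | ~y8) — y3 is true.
  17. (~y10 | y8 | y6) — y8 is true.
  18. (y8 | ~y1 | ~y3) — y8 is true.
  19. (~y7 | ~y2) — ~y2 is true.
  20. (y3 | ~y11) — y3 is true.
  21. (y8 | y11) — y8 is true.
  22. (~y5 | ~y3 | y4) — ~y5 is true.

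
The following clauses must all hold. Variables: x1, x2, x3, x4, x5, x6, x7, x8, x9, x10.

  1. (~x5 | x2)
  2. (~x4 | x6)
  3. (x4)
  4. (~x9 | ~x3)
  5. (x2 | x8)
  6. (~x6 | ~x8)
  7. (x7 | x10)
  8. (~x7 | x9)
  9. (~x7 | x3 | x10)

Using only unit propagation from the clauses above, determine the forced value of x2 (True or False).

True

(x4) stands alone — x4 = True.
In (~x4 | x6), ~x4 is now false; x6 must hold, so x6 = True.
(~x6 | ~x8): since x6 = True, the clause reduces to (~x8). x8 = False.
From (x8 | x2) and x8 = False: x2 = True.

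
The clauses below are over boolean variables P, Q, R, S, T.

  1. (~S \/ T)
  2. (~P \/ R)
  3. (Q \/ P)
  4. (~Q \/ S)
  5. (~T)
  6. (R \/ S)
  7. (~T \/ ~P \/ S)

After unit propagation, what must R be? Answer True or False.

(~T) stands alone — T = False.
From (T \/ ~S) and T = False: S = False.
(~Q \/ S): since S = False, the clause reduces to (~Q). Q = False.
(Q \/ P): since Q = False, the clause reduces to (P). P = True.
From (~P \/ R) and P = True: R = True.

True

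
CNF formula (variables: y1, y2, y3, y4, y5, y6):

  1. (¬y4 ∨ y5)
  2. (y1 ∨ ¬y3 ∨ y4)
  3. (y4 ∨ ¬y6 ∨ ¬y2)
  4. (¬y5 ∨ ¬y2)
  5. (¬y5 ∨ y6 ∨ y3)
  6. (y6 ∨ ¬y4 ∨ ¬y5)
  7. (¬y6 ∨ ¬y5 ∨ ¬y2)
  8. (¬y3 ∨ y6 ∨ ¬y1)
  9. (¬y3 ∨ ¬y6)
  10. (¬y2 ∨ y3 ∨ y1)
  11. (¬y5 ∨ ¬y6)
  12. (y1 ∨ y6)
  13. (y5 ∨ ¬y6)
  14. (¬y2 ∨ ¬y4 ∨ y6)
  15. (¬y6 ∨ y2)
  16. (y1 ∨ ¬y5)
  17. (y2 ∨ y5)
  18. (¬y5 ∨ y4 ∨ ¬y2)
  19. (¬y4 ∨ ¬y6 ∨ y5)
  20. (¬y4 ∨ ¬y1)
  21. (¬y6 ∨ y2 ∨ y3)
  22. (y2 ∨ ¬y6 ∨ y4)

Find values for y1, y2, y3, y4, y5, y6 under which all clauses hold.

Branch on y1: take y1 = True.
  then y4 is forced to False.
Set y2 = True and propagate.
  then y6 is forced to False.
  then y5 is forced to False.
  then y3 is forced to False.
Every clause has at least one true literal under this assignment.
Check each clause:
  1. (¬y4 ∨ y5) — ¬y4 is true.
  2. (y4 ∨ ¬y3 ∨ y1) — y1 is true.
  3. (¬y6 ∨ y4 ∨ ¬y2) — ¬y6 is true.
  4. (¬y5 ∨ ¬y2) — ¬y5 is true.
  5. (y6 ∨ y3 ∨ ¬y5) — ¬y5 is true.
  6. (¬y5 ∨ ¬y4 ∨ y6) — ¬y5 is true.
  7. (¬y6 ∨ ¬y2 ∨ ¬y5) — ¬y6 is true.
  8. (y6 ∨ ¬y1 ∨ ¬y3) — ¬y3 is true.
  9. (¬y3 ∨ ¬y6) — ¬y6 is true.
  10. (y3 ∨ ¬y2 ∨ y1) — y1 is true.
  11. (¬y6 ∨ ¬y5) — ¬y6 is true.
  12. (y1 ∨ y6) — y1 is true.
  13. (¬y6 ∨ y5) — ¬y6 is true.
  14. (y6 ∨ ¬y4 ∨ ¬y2) — ¬y4 is true.
  15. (¬y6 ∨ y2) — ¬y6 is true.
  16. (y1 ∨ ¬y5) — y1 is true.
  17. (y2 ∨ y5) — y2 is true.
  18. (y4 ∨ ¬y2 ∨ ¬y5) — ¬y5 is true.
  19. (¬y6 ∨ y5 ∨ ¬y4) — ¬y6 is true.
  20. (¬y4 ∨ ¬y1) — ¬y4 is true.
  21. (¬y6 ∨ y3 ∨ y2) — ¬y6 is true.
  22. (¬y6 ∨ y4 ∨ y2) — y2 is true.

y1=T  y2=T  y3=F  y4=F  y5=F  y6=F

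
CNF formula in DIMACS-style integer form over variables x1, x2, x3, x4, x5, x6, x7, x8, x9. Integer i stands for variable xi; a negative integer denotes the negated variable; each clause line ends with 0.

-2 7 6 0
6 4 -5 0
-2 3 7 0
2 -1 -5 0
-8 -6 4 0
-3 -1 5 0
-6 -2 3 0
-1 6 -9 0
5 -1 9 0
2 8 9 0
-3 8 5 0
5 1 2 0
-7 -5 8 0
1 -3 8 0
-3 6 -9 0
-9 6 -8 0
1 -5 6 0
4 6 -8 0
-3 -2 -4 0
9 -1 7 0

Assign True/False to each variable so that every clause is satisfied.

Branch on x1: take x1 = True.
Branch on x2: take x2 = True.
Try x3 = False.
  then x7 is forced to True.
  then x6 is forced to False.
  then x9 is forced to False.
  then x5 is forced to True.
  then x4 is forced to True.
  then x8 is forced to True.
Every clause has at least one true literal under this assignment.

x1=True, x2=True, x3=False, x4=True, x5=True, x6=False, x7=True, x8=True, x9=False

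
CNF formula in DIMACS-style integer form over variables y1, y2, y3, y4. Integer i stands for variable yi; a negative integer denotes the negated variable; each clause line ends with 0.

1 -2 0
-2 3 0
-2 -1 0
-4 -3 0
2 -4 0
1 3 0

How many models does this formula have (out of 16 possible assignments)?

3

The models are:
  y1=F y2=F y3=T y4=F
  y1=T y2=F y3=F y4=F
  y1=T y2=F y3=T y4=F
That's 3 in total.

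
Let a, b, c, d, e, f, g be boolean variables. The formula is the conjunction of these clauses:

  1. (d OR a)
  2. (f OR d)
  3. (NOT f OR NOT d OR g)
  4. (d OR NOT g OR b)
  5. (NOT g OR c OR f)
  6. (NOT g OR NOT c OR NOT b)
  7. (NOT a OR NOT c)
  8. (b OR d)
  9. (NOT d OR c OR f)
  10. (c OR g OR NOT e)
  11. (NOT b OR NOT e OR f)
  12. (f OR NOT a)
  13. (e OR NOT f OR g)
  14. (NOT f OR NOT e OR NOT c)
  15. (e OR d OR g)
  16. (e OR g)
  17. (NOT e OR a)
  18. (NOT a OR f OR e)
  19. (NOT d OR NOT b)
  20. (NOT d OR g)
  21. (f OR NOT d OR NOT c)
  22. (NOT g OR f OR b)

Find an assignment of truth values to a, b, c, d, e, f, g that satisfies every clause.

Set a = True and propagate.
  then c is forced to False.
  then f is forced to True.
Set b = False and propagate.
  then d is forced to True.
  then g is forced to True.
e is now unconstrained; take e = True.

a=True  b=False  c=False  d=True  e=True  f=True  g=True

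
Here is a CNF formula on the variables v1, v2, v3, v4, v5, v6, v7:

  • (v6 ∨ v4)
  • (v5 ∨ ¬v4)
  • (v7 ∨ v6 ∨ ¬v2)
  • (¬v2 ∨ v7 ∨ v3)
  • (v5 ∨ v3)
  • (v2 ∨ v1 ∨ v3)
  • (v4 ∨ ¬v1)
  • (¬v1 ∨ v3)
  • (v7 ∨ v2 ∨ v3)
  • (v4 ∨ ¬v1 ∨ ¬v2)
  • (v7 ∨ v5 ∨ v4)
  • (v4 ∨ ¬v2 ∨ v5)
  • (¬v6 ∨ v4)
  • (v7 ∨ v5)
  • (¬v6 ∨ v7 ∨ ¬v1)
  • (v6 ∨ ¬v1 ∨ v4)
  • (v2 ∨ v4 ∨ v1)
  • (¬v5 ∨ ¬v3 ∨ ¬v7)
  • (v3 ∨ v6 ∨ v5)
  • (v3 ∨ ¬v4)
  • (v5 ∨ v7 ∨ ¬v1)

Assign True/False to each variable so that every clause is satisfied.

v1=F, v2=T, v3=T, v4=T, v5=T, v6=T, v7=F

Try v1 = False.
The remaining clauses are satisfied by v2 = True, v3 = True, v4 = True, v5 = True, v6 = True, v7 = False.
Every clause has at least one true literal under this assignment.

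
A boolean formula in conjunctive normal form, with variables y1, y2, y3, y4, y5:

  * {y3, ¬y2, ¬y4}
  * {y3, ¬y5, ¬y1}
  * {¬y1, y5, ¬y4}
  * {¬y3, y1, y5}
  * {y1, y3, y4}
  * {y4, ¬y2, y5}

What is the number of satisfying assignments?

12

Split on y1, then y3.
  y1=T, y3=T: 5 of the 8 assignments to (y2,y4,y5) work.
  y1=T, y3=F: remaining (y2,y4,y5) ∈ {(F,F,F)} — 1.
  y1=F, y3=T: remaining (y2,y4,y5) ∈ {(F,F,T); (F,T,T); (T,F,T); (T,T,T)} — 4.
  y1=F, y3=F: remaining (y2,y4,y5) ∈ {(F,T,F); (F,T,T)} — 2.
Total: 5 + 1 + 4 + 2 = 12.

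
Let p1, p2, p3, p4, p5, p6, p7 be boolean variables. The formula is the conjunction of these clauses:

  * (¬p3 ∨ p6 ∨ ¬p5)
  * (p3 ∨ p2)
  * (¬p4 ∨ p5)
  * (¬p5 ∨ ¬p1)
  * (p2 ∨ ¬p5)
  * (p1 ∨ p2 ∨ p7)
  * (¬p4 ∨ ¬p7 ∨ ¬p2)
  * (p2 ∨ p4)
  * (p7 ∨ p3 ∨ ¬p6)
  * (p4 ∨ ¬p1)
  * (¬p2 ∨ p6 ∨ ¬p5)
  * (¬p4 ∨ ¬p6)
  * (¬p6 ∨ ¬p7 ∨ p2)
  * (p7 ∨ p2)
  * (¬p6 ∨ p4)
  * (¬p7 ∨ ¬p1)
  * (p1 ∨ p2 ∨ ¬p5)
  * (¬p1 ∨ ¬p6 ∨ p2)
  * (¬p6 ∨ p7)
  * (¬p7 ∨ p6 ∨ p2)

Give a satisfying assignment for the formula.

Branch on p1: take p1 = False.
Set p2 = True and propagate.
The remaining clauses are satisfied by p3 = False, p4 = False, p5 = False, p6 = False, p7 = True.
Every clause has at least one true literal under this assignment.
Check each clause:
  1. (¬p3 ∨ ¬p5 ∨ p6) — ¬p5 is true.
  2. (p2 ∨ p3) — p2 is true.
  3. (¬p4 ∨ p5) — ¬p4 is true.
  4. (¬p1 ∨ ¬p5) — ¬p5 is true.
  5. (¬p5 ∨ p2) — p2 is true.
  6. (p7 ∨ p2 ∨ p1) — p2 is true.
  7. (¬p4 ∨ ¬p2 ∨ ¬p7) — ¬p4 is true.
  8. (p2 ∨ p4) — p2 is true.
  9. (¬p6 ∨ p3 ∨ p7) — ¬p6 is true.
  10. (p4 ∨ ¬p1) — ¬p1 is true.
  11. (p6 ∨ ¬p2 ∨ ¬p5) — ¬p5 is true.
  12. (¬p4 ∨ ¬p6) — ¬p6 is true.
  13. (¬p6 ∨ ¬p7 ∨ p2) — ¬p6 is true.
  14. (p2 ∨ p7) — p2 is true.
  15. (¬p6 ∨ p4) — ¬p6 is true.
  16. (¬p1 ∨ ¬p7) — ¬p1 is true.
  17. (p2 ∨ p1 ∨ ¬p5) — p2 is true.
  18. (¬p1 ∨ p2 ∨ ¬p6) — ¬p6 is true.
  19. (¬p6 ∨ p7) — ¬p6 is true.
  20. (p6 ∨ ¬p7 ∨ p2) — p2 is true.

p1=False, p2=True, p3=False, p4=False, p5=False, p6=False, p7=True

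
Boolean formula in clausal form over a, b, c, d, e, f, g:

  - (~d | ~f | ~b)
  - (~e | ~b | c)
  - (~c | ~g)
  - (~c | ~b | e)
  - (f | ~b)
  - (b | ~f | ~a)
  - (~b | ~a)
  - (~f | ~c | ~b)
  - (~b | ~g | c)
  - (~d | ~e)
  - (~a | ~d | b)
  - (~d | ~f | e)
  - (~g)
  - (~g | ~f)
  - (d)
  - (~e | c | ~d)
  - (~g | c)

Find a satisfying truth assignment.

a=F, b=F, c=T, d=T, e=F, f=F, g=F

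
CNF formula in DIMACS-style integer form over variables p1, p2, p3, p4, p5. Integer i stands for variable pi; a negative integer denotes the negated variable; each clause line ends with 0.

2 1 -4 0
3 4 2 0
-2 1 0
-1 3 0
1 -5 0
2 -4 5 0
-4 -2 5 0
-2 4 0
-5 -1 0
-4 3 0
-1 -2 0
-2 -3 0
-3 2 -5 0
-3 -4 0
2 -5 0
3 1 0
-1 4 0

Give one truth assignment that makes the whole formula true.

p1=F, p2=F, p3=T, p4=F, p5=F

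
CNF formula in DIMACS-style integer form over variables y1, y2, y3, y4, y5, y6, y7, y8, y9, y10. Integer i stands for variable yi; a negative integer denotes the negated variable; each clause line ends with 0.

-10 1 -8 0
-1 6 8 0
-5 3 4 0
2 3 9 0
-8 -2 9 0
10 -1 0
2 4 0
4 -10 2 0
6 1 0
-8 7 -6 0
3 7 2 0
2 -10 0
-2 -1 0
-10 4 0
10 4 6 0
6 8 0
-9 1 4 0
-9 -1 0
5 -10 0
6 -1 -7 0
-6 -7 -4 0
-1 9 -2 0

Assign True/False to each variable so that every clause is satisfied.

Pure literal: y3 appears only positively; assign y3 = True.
Branch on y1: take y1 = False.
  then y6 is forced to True.
Set y2 = False and propagate.
  then y4 is forced to True.
  then y10 is forced to False.
  then y7 is forced to False.
  then y8 is forced to False.
y5, y9 are now unconstrained; take y5 = True, y9 = True.
Every clause has at least one true literal under this assignment.

y1=F, y2=F, y3=T, y4=T, y5=T, y6=T, y7=F, y8=F, y9=T, y10=F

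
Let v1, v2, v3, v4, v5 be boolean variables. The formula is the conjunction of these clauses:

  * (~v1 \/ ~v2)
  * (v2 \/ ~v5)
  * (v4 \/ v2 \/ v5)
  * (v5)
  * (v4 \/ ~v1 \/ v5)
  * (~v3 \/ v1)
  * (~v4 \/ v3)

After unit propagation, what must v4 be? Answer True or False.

False

(v5) is a unit clause: v5 = True.
(v2 \/ ~v5) with v5 = True leaves only v2, so v2 = True.
(~v1 \/ ~v2) with v2 = True leaves only ~v1, so v1 = False.
From (v1 \/ ~v3) and v1 = False: v3 = False.
(v3 \/ ~v4) with v3 = False leaves only ~v4, so v4 = False.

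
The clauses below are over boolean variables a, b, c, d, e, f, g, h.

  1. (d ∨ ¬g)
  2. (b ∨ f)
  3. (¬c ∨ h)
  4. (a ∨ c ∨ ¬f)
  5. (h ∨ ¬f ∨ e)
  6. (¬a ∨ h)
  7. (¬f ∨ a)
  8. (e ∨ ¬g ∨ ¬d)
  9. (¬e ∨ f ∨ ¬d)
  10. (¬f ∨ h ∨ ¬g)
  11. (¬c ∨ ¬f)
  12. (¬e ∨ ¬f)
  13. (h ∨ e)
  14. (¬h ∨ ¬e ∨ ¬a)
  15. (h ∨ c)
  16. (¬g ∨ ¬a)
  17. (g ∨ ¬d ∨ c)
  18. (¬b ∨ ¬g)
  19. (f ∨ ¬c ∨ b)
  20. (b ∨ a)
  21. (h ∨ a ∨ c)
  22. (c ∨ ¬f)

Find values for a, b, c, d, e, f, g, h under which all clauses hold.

Branch on a: take a = True.
  then h is forced to True.
  then e is forced to False.
  then g is forced to False.
Branch on b: take b = True.
Set c = True and propagate.
  then f is forced to False.
d is now unconstrained; take d = True.

a = T, b = T, c = T, d = T, e = F, f = F, g = F, h = T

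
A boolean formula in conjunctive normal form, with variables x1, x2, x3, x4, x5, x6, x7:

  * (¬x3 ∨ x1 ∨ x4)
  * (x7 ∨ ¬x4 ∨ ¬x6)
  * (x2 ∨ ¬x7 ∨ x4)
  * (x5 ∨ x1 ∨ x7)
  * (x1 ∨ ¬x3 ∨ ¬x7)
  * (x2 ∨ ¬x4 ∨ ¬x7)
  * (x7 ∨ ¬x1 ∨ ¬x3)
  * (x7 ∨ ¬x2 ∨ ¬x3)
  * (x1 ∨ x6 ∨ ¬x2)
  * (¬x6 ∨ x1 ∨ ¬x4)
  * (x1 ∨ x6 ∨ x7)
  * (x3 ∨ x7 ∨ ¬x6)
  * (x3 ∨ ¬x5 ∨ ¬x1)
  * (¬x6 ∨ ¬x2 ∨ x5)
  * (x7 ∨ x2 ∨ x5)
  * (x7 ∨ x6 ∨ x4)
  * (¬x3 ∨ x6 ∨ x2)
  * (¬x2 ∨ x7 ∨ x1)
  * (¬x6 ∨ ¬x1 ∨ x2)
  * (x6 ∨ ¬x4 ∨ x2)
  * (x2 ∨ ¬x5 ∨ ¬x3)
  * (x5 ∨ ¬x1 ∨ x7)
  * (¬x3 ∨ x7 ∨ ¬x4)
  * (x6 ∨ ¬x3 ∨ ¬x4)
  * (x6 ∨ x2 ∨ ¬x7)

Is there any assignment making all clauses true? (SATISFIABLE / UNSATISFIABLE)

Branch on x1: take x1 = True.
Set x2 = True and propagate.
For the remaining variables, x3 = True, x4 = False, x5 = True, x6 = False, x7 = True works.
Every clause has at least one true literal under this assignment.
So x1=1, x2=1, x3=1, x4=0, x5=1, x6=0, x7=1 is a satisfying assignment.

SATISFIABLE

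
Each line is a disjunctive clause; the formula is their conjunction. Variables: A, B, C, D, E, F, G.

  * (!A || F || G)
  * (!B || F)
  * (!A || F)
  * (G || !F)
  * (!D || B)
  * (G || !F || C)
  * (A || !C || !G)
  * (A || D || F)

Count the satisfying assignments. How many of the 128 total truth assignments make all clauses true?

18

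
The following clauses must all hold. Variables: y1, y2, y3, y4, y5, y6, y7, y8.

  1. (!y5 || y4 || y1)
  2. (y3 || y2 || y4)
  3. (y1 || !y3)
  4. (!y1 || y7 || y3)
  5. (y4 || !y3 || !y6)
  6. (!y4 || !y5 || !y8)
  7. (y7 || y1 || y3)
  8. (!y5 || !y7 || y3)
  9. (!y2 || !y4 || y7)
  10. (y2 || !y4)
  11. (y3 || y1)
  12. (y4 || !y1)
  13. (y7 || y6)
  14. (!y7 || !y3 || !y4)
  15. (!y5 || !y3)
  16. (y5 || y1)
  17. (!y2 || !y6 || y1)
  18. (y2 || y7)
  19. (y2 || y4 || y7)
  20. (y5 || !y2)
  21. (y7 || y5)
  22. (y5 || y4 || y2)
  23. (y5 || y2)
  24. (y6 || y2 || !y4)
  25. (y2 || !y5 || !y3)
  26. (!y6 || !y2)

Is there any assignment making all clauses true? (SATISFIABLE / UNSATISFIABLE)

UNSATISFIABLE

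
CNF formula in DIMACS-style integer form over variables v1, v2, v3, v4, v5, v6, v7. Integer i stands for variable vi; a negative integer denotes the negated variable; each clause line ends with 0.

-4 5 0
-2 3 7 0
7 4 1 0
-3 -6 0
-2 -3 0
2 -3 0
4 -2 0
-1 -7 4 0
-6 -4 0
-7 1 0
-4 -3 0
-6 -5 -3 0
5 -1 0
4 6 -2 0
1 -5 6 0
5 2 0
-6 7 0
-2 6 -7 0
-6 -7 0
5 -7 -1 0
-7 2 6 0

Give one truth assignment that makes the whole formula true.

v1=1, v2=0, v3=0, v4=1, v5=1, v6=0, v7=0

Check each clause:
  1. (~v4 \/ v5) — v5 is true.
  2. (~v2 \/ v7 \/ v3) — ~v2 is true.
  3. (v4 \/ v1 \/ v7) — v1 is true.
  4. (~v3 \/ ~v6) — ~v6 is true.
  5. (~v3 \/ ~v2) — ~v3 is true.
  6. (~v3 \/ v2) — ~v3 is true.
  7. (v4 \/ ~v2) — v4 is true.
  8. (~v1 \/ ~v7 \/ v4) — ~v7 is true.
  9. (~v4 \/ ~v6) — ~v6 is true.
  10. (v1 \/ ~v7) — ~v7 is true.
  11. (~v4 \/ ~v3) — ~v3 is true.
  12. (~v3 \/ ~v6 \/ ~v5) — ~v6 is true.
  13. (v5 \/ ~v1) — v5 is true.
  14. (v6 \/ v4 \/ ~v2) — v4 is true.
  15. (v6 \/ v1 \/ ~v5) — v1 is true.
  16. (v5 \/ v2) — v5 is true.
  17. (v7 \/ ~v6) — ~v6 is true.
  18. (~v2 \/ v6 \/ ~v7) — ~v7 is true.
  19. (~v7 \/ ~v6) — ~v7 is true.
  20. (v5 \/ ~v1 \/ ~v7) — ~v7 is true.
  21. (~v7 \/ v2 \/ v6) — ~v7 is true.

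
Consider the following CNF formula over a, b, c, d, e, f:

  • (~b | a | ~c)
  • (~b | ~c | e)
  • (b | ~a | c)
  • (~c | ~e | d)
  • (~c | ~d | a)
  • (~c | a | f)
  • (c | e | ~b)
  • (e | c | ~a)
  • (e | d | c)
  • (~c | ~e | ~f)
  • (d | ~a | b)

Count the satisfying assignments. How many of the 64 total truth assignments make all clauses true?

Split on c, then a.
  c=1, a=1: remaining (b,d,e,f) ∈ {(0,1,0,0); (0,1,0,1); (0,1,1,0); (1,1,1,0)} — 4.
  c=1, a=0: remaining (b,d,e,f) ∈ {(0,0,0,1)} — 1.
  c=0, a=1: remaining (b,d,e,f) ∈ {(1,0,1,0); (1,0,1,1); (1,1,1,0); (1,1,1,1)} — 4.
  c=0, a=0: f free; 5 ways for (b,d,e) × 2^1 = 10.
Total: 4 + 1 + 4 + 10 = 19.

19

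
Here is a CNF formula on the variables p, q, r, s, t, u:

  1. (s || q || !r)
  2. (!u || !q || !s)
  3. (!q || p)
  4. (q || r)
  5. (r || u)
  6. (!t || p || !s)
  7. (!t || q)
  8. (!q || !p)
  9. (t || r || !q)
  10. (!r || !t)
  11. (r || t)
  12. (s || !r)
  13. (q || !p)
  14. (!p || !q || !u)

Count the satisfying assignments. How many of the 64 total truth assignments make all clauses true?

2

Satisfying assignments:
  p=0 q=0 r=1 s=1 t=0 u=0
  p=0 q=0 r=1 s=1 t=0 u=1
Count: 2.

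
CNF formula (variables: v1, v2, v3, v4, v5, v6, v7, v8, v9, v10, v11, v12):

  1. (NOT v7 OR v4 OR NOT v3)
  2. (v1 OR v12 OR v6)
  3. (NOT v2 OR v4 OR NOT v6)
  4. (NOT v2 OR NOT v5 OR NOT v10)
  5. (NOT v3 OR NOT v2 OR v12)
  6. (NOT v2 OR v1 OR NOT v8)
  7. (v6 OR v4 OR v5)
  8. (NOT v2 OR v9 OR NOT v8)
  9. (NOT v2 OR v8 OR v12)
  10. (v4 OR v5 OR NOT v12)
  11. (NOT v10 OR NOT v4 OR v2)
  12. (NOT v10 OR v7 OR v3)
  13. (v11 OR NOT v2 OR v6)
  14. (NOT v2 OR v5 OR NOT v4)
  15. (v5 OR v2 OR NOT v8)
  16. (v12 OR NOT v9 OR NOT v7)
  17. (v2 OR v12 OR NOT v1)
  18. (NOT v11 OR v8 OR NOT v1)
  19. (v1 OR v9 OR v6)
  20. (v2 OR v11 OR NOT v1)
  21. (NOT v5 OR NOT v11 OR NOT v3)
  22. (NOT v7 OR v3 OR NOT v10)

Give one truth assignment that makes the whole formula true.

v1 = False  v2 = False  v3 = True  v4 = True  v5 = True  v6 = False  v7 = True  v8 = True  v9 = True  v10 = False  v11 = False  v12 = True

Pure literal: v10 appears only negated; assign v10 = False.
Set v1 = False and propagate.
For the remaining variables, v2 = False, v3 = True, v4 = True, v5 = True, v6 = False, v7 = True, v8 = True, v9 = True, v11 = False, v12 = True works.
Every clause has at least one true literal under this assignment.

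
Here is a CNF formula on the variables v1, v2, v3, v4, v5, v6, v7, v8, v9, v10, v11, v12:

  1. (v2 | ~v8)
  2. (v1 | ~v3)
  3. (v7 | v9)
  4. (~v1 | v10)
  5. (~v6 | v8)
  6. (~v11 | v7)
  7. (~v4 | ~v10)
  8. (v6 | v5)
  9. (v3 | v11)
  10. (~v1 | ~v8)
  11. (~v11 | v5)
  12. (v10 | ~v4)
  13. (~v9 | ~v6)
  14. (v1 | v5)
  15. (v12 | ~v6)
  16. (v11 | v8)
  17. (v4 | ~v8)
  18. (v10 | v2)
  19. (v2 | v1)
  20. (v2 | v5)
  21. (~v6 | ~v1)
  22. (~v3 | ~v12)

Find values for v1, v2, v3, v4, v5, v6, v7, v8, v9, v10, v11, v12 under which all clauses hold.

v1=True  v2=True  v3=False  v4=False  v5=True  v6=False  v7=True  v8=False  v9=True  v10=True  v11=True  v12=False

Check each clause:
  1. (~v8 | v2) — ~v8 is true.
  2. (~v3 | v1) — v1 is true.
  3. (v7 | v9) — v9 is true.
  4. (~v1 | v10) — v10 is true.
  5. (v8 | ~v6) — ~v6 is true.
  6. (~v11 | v7) — v7 is true.
  7. (~v4 | ~v10) — ~v4 is true.
  8. (v5 | v6) — v5 is true.
  9. (v11 | v3) — v11 is true.
  10. (~v1 | ~v8) — ~v8 is true.
  11. (v5 | ~v11) — v5 is true.
  12. (~v4 | v10) — v10 is true.
  13. (~v9 | ~v6) — ~v6 is true.
  14. (v5 | v1) — v1 is true.
  15. (v12 | ~v6) — ~v6 is true.
  16. (v11 | v8) — v11 is true.
  17. (~v8 | v4) — ~v8 is true.
  18. (v10 | v2) — v2 is true.
  19. (v2 | v1) — v1 is true.
  20. (v5 | v2) — v2 is true.
  21. (~v1 | ~v6) — ~v6 is true.
  22. (~v3 | ~v12) — ~v12 is true.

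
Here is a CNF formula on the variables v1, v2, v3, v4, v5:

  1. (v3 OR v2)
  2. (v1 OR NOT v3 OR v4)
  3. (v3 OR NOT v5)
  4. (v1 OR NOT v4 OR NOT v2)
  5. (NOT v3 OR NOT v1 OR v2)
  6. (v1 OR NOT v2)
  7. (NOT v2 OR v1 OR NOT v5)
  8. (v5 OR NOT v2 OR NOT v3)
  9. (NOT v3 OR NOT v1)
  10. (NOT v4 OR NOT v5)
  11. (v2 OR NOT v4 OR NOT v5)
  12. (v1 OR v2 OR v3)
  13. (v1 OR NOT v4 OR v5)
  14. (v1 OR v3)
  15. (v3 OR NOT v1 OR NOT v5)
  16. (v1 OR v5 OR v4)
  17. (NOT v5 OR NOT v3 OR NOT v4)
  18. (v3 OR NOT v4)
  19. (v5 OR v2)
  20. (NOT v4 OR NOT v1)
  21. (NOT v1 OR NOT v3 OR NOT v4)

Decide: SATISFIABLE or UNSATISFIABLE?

SATISFIABLE

Set v1 = True and propagate.
  then v3 is forced to False.
  then v2 is forced to True.
  then v5 is forced to False.
  then v4 is forced to False.
Every clause has at least one true literal under this assignment.
So v1=True, v2=True, v3=False, v4=False, v5=False is a satisfying assignment.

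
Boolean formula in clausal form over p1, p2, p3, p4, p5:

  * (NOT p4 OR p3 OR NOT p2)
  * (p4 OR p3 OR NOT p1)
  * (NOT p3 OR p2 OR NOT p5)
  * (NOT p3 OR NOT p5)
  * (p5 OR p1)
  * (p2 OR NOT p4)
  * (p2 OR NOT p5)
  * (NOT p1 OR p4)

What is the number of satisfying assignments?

2

Satisfying assignments:
  p1=0 p2=1 p3=0 p4=0 p5=1
  p1=1 p2=1 p3=1 p4=1 p5=0
Count: 2.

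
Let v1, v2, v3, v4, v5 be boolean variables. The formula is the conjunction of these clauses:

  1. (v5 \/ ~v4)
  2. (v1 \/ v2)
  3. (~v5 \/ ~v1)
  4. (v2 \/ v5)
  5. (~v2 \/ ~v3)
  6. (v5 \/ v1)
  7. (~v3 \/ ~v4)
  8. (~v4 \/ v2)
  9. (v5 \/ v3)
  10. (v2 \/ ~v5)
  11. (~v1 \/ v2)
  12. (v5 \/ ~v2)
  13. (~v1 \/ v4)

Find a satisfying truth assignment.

Set v1 = False and propagate.
  then v2 is forced to True.
  then v3 is forced to False.
  then v5 is forced to True.
v4 is now unconstrained; take v4 = False.
Every clause has at least one true literal under this assignment.

v1=0, v2=1, v3=0, v4=0, v5=1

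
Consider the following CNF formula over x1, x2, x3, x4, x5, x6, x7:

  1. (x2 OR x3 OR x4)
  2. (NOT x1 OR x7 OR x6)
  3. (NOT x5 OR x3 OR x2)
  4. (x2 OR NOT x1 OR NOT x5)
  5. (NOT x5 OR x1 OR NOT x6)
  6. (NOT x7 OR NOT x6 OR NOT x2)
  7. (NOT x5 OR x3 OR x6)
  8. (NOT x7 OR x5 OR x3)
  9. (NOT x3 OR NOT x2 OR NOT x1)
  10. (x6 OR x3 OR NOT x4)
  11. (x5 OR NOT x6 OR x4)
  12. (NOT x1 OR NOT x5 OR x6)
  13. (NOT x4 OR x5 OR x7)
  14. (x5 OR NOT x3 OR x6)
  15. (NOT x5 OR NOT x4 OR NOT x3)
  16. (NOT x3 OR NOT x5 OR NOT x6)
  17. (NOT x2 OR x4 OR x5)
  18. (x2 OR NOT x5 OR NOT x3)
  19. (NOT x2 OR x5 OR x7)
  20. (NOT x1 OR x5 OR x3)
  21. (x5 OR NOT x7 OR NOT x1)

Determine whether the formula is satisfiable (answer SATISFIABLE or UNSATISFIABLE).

SATISFIABLE

Try x1 = True.
For the remaining variables, x2 = True, x3 = False, x4 = False, x5 = True, x6 = True, x7 = False works.
So x1=T  x2=T  x3=F  x4=F  x5=T  x6=T  x7=F is a satisfying assignment.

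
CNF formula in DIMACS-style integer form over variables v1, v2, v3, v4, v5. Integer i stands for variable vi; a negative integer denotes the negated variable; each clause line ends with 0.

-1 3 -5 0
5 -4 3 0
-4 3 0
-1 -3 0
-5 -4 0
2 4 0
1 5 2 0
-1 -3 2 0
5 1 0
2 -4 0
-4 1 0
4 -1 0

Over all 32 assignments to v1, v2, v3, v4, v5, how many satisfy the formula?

The models are:
  v1=0 v2=1 v3=0 v4=0 v5=1
  v1=0 v2=1 v3=1 v4=0 v5=1
Count: 2.

2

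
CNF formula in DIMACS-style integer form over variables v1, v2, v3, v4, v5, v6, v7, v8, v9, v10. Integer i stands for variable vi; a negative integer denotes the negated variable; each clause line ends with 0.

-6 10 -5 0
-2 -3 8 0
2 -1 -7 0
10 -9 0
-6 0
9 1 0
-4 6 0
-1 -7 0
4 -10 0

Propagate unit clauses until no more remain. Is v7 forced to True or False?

False

Unit clause (!v6) sets v6 = False.
In (!v4 || v6), v6 is now false; !v4 must hold, so v4 = False.
(!v10 || v4) with v4 = False leaves only !v10, so v10 = False.
(!v9 || v10): since v10 = False, the clause reduces to (!v9). v9 = False.
In (v9 || v1), v9 is now false; v1 must hold, so v1 = True.
From (!v1 || !v7) and v1 = True: v7 = False.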